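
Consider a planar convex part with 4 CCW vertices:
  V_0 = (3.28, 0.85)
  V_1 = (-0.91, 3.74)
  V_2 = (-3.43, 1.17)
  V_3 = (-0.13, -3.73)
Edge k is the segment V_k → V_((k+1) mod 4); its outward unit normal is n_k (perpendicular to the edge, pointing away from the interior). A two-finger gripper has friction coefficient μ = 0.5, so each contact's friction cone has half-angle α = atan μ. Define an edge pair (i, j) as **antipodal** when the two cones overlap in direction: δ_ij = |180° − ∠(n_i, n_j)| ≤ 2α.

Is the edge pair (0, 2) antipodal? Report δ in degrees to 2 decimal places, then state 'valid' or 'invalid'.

α = atan 0.5 = 26.57°;  2α = 53.13°
edge 0: e_0 = (-4.19, +2.89);  n_0 = (+0.5678, +0.8232)
edge 2: e_2 = (+3.30, -4.90);  n_2 = (-0.8294, -0.5586)
∠(n_0, n_2) = 158.55°
δ = |180° − 158.55°| = 21.45°
21.45° ≤ 2α = 53.13°  →  valid

δ = 21.45°, valid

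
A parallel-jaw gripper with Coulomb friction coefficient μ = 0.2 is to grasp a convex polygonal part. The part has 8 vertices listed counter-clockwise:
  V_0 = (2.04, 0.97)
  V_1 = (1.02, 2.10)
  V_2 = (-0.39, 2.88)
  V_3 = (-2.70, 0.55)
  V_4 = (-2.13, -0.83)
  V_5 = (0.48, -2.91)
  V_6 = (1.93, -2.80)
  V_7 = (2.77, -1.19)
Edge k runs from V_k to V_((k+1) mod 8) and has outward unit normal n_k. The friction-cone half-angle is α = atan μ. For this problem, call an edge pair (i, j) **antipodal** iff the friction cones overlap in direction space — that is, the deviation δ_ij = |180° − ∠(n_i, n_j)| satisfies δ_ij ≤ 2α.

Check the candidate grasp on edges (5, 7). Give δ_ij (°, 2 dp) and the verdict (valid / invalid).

α = atan 0.2 = 11.31°;  2α = 22.62°
edge 5: e_5 = (+1.45, +0.11);  n_5 = (+0.0756, -0.9971)
edge 7: e_7 = (-0.73, +2.16);  n_7 = (+0.9474, +0.3202)
∠(n_5, n_7) = 104.34°
δ = |180° − 104.34°| = 75.66°
75.66° > 2α = 22.62°  →  invalid

δ = 75.66°, invalid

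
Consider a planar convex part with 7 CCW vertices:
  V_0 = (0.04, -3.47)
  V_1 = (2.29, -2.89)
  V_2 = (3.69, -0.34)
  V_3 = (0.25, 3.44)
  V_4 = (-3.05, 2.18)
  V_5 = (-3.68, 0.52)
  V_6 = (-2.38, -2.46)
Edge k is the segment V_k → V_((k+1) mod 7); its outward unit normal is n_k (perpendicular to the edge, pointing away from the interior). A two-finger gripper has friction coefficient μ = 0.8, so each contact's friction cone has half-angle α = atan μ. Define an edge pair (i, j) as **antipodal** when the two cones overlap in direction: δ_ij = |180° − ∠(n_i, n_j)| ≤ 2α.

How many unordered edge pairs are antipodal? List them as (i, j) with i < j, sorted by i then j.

count = 10; pairs: (0,2), (0,3), (0,4), (1,3), (1,4), (1,5), (2,4), (2,5), (2,6), (3,6)

α = atan 0.8 = 38.66°;  2α = 77.32°
n_0 = (+0.2496, -0.9683)
n_1 = (+0.8766, -0.4813)
n_2 = (+0.7396, +0.6731)
n_3 = (-0.3567, +0.9342)
n_4 = (-0.9349, +0.3548)
n_5 = (-0.9166, -0.3999)
n_6 = (-0.3852, -0.9229)
  (0,1): δ = 133.22°  ·
  (0,2): δ = 62.15°  ✓
  (0,3): δ = 6.44°  ✓
  (0,4): δ = 54.76°  ✓
  (0,5): δ = 99.11°  ·
  (0,6): δ = 142.89°  ·
  (1,2): δ = 108.93°  ·
  (1,3): δ = 40.33°  ✓
  (1,4): δ = 7.98°  ✓
  (1,5): δ = 52.34°  ✓
  (1,6): δ = 96.11°  ·
  (2,3): δ = 111.41°  ·
  (2,4): δ = 63.09°  ✓
  (2,5): δ = 18.74°  ✓
  (2,6): δ = 25.04°  ✓
  (3,4): δ = 131.68°  ·
  (3,5): δ = 87.33°  ·
  (3,6): δ = 43.55°  ✓
  (4,5): δ = 135.65°  ·
  (4,6): δ = 91.87°  ·
  (5,6): δ = 136.22°  ·
antipodal pairs: 10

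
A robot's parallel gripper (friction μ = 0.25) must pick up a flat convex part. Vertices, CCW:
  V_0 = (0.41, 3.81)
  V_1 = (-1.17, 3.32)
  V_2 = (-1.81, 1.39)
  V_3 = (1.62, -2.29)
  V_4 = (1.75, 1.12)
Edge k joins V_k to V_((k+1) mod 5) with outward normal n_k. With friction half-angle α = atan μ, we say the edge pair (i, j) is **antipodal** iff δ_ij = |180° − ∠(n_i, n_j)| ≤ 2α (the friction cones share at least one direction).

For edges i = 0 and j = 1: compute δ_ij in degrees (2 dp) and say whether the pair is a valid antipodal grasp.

α = atan 0.25 = 14.04°;  2α = 28.07°
edge 0: e_0 = (-1.58, -0.49);  n_0 = (-0.2962, +0.9551)
edge 1: e_1 = (-0.64, -1.93);  n_1 = (-0.9492, +0.3148)
∠(n_0, n_1) = 54.42°
δ = |180° − 54.42°| = 125.58°
125.58° > 2α = 28.07°  →  invalid

δ = 125.58°, invalid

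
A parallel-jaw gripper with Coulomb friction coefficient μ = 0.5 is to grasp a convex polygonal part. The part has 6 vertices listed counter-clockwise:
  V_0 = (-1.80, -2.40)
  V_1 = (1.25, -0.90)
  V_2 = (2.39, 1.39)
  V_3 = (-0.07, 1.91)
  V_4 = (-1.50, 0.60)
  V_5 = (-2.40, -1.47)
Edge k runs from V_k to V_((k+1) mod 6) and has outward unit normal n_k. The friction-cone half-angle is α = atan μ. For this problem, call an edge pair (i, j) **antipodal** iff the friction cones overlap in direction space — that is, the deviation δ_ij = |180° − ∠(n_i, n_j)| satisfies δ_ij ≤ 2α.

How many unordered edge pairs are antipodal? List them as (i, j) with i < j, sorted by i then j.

count = 6; pairs: (0,2), (0,3), (0,4), (1,3), (1,4), (2,5)

α = atan 0.5 = 26.57°;  2α = 53.13°
n_0 = (+0.4413, -0.8973)
n_1 = (+0.8952, -0.4456)
n_2 = (+0.2068, +0.9784)
n_3 = (-0.6755, +0.7374)
n_4 = (-0.9171, +0.3987)
n_5 = (-0.8403, -0.5421)
  (0,1): δ = 142.65°  ·
  (0,2): δ = 38.12°  ✓
  (0,3): δ = 16.30°  ✓
  (0,4): δ = 40.31°  ✓
  (0,5): δ = 96.64°  ·
  (1,2): δ = 75.47°  ·
  (1,3): δ = 21.04°  ✓
  (1,4): δ = 2.97°  ✓
  (1,5): δ = 59.29°  ·
  (2,3): δ = 125.57°  ·
  (2,4): δ = 101.56°  ·
  (2,5): δ = 45.24°  ✓
  (3,4): δ = 155.99°  ·
  (3,5): δ = 99.66°  ·
  (4,5): δ = 123.67°  ·
antipodal pairs: 6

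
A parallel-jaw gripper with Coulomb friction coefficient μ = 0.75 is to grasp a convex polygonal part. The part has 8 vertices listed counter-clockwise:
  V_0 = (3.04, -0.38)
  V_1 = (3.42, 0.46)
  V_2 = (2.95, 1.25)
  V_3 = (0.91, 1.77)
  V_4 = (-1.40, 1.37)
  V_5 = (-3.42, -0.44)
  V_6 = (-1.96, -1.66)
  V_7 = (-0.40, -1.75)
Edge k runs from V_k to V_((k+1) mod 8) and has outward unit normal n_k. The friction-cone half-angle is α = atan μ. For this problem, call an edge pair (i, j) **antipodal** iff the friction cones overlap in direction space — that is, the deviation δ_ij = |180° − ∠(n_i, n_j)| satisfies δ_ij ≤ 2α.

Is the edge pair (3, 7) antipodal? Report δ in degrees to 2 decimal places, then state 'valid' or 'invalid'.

α = atan 0.75 = 36.87°;  2α = 73.74°
edge 3: e_3 = (-2.31, -0.40);  n_3 = (-0.1706, +0.9853)
edge 7: e_7 = (+3.44, +1.37);  n_7 = (+0.3700, -0.9290)
∠(n_3, n_7) = 168.11°
δ = |180° − 168.11°| = 11.89°
11.89° ≤ 2α = 73.74°  →  valid

δ = 11.89°, valid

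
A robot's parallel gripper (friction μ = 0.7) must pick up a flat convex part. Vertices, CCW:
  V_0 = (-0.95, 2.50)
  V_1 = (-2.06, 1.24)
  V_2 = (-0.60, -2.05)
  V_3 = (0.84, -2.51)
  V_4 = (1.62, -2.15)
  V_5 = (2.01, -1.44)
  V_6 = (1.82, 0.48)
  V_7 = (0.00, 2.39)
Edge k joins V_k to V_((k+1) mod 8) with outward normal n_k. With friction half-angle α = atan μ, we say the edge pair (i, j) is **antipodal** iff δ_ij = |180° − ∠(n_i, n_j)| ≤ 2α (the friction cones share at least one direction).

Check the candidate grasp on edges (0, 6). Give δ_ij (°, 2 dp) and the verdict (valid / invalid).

α = atan 0.7 = 34.99°;  2α = 69.98°
edge 0: e_0 = (-1.11, -1.26);  n_0 = (-0.7504, +0.6610)
edge 6: e_6 = (-1.82, +1.91);  n_6 = (+0.7240, +0.6898)
∠(n_0, n_6) = 95.00°
δ = |180° − 95.00°| = 85.00°
85.00° > 2α = 69.98°  →  invalid

δ = 85.00°, invalid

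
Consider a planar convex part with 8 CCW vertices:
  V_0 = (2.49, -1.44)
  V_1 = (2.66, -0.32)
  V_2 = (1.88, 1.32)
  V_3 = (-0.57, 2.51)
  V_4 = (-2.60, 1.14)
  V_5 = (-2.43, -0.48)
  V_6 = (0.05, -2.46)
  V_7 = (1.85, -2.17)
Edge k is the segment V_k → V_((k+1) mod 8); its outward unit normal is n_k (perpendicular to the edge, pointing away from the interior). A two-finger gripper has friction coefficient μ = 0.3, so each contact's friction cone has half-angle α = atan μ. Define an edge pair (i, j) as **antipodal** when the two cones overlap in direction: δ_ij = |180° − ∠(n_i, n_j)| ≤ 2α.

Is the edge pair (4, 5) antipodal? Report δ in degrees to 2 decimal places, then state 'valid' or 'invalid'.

δ = 134.59°, invalid

α = atan 0.3 = 16.70°;  2α = 33.40°
edge 4: e_4 = (+0.17, -1.62);  n_4 = (-0.9945, -0.1044)
edge 5: e_5 = (+2.48, -1.98);  n_5 = (-0.6239, -0.7815)
∠(n_4, n_5) = 45.41°
δ = |180° − 45.41°| = 134.59°
134.59° > 2α = 33.40°  →  invalid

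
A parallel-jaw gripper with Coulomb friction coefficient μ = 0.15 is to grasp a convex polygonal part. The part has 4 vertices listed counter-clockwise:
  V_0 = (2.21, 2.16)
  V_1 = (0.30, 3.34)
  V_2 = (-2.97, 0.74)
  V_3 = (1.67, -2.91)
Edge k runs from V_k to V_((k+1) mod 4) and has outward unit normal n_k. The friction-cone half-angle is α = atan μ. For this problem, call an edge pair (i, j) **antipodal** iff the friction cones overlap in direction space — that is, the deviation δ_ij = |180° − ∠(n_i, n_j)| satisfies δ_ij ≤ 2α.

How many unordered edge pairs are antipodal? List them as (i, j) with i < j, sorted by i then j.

count = 1; pairs: (0,2)

α = atan 0.15 = 8.53°;  2α = 17.06°
n_0 = (+0.5256, +0.8507)
n_1 = (-0.6224, +0.7827)
n_2 = (-0.6183, -0.7860)
n_3 = (+0.9944, -0.1059)
  (0,1): δ = 109.80°  ·
  (0,2): δ = 6.48°  ✓
  (0,3): δ = 115.63°  ·
  (1,2): δ = 76.68°  ·
  (1,3): δ = 45.43°  ·
  (2,3): δ = 57.89°  ·
antipodal pairs: 1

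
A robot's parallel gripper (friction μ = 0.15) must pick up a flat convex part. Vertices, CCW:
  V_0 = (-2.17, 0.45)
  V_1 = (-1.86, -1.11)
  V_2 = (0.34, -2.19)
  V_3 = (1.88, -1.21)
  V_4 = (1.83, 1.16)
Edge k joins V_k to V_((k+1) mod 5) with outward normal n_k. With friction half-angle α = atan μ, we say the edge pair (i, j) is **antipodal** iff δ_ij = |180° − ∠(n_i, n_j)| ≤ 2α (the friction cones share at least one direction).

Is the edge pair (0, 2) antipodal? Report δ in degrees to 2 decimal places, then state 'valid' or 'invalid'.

δ = 68.77°, invalid

α = atan 0.15 = 8.53°;  2α = 17.06°
edge 0: e_0 = (+0.31, -1.56);  n_0 = (-0.9808, -0.1949)
edge 2: e_2 = (+1.54, +0.98);  n_2 = (+0.5369, -0.8437)
∠(n_0, n_2) = 111.23°
δ = |180° − 111.23°| = 68.77°
68.77° > 2α = 17.06°  →  invalid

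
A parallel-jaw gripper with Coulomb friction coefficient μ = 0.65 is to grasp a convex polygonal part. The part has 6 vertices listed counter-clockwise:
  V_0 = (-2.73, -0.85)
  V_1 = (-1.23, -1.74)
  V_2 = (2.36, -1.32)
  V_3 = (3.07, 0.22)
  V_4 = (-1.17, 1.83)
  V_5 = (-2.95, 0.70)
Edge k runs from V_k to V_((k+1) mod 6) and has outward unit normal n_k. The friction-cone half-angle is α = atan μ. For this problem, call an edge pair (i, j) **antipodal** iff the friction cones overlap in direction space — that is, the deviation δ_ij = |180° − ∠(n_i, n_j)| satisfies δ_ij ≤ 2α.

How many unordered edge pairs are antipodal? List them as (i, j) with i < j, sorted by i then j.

count = 7; pairs: (0,3), (0,4), (1,3), (1,4), (2,4), (2,5), (3,5)

α = atan 0.65 = 33.02°;  2α = 66.05°
n_0 = (-0.5103, -0.8600)
n_1 = (+0.1162, -0.9932)
n_2 = (+0.9081, -0.4187)
n_3 = (+0.3550, +0.9349)
n_4 = (-0.5360, +0.8442)
n_5 = (-0.9901, -0.1405)
  (0,1): δ = 142.65°  ·
  (0,2): δ = 84.07°  ·
  (0,3): δ = 9.89°  ✓
  (0,4): δ = 63.09°  ✓
  (0,5): δ = 128.76°  ·
  (1,2): δ = 121.42°  ·
  (1,3): δ = 27.47°  ✓
  (1,4): δ = 25.74°  ✓
  (1,5): δ = 91.41°  ·
  (2,3): δ = 86.04°  ·
  (2,4): δ = 32.84°  ✓
  (2,5): δ = 32.83°  ✓
  (3,4): δ = 126.80°  ·
  (3,5): δ = 61.13°  ✓
  (4,5): δ = 114.33°  ·
antipodal pairs: 7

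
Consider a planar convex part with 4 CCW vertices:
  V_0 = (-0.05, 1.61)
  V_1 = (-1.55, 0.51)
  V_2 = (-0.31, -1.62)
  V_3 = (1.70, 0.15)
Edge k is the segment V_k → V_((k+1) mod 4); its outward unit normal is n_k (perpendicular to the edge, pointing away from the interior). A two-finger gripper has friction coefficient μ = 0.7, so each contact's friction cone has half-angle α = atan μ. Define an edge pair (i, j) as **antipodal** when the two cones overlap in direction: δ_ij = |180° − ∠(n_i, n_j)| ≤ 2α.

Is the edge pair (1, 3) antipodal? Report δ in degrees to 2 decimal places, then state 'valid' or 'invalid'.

α = atan 0.7 = 34.99°;  2α = 69.98°
edge 1: e_1 = (+1.24, -2.13);  n_1 = (-0.8642, -0.5031)
edge 3: e_3 = (-1.75, +1.46);  n_3 = (+0.6406, +0.7679)
∠(n_1, n_3) = 160.04°
δ = |180° − 160.04°| = 19.96°
19.96° ≤ 2α = 69.98°  →  valid

δ = 19.96°, valid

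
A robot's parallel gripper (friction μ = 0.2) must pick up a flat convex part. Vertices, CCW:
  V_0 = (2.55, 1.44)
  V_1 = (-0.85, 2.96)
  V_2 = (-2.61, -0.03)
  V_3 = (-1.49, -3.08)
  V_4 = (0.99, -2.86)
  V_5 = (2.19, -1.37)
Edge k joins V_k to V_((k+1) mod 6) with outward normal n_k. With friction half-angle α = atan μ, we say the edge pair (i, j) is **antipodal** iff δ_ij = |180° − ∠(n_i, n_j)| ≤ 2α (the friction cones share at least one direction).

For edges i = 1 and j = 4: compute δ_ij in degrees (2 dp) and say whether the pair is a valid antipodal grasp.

α = atan 0.2 = 11.31°;  2α = 22.62°
edge 1: e_1 = (-1.76, -2.99);  n_1 = (-0.8618, +0.5073)
edge 4: e_4 = (+1.20, +1.49);  n_4 = (+0.7788, -0.6272)
∠(n_1, n_4) = 171.64°
δ = |180° − 171.64°| = 8.36°
8.36° ≤ 2α = 22.62°  →  valid

δ = 8.36°, valid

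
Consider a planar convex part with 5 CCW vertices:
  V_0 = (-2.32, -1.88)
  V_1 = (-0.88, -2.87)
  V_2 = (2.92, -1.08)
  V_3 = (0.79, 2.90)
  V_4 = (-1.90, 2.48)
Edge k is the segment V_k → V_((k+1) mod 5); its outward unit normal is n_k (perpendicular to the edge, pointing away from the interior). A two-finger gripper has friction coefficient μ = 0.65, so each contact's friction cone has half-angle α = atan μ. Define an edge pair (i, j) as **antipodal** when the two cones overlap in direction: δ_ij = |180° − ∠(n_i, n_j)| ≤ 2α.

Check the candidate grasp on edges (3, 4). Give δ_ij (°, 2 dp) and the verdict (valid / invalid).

δ = 104.38°, invalid

α = atan 0.65 = 33.02°;  2α = 66.05°
edge 3: e_3 = (-2.69, -0.42);  n_3 = (-0.1543, +0.9880)
edge 4: e_4 = (-0.42, -4.36);  n_4 = (-0.9954, +0.0959)
∠(n_3, n_4) = 75.62°
δ = |180° − 75.62°| = 104.38°
104.38° > 2α = 66.05°  →  invalid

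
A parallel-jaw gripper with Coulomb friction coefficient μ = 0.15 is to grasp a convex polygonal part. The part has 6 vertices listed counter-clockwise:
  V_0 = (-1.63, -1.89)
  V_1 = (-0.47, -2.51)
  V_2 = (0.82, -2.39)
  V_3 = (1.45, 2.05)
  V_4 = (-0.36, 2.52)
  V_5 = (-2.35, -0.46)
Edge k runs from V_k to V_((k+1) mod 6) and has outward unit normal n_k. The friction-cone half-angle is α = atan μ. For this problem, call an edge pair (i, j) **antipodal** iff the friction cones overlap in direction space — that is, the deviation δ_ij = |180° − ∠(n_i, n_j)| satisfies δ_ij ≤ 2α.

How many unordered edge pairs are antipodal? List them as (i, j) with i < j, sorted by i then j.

count = 1; pairs: (0,3)

α = atan 0.15 = 8.53°;  2α = 17.06°
n_0 = (-0.4714, -0.8819)
n_1 = (+0.0926, -0.9957)
n_2 = (+0.9901, -0.1405)
n_3 = (+0.2513, +0.9679)
n_4 = (-0.8316, +0.5553)
n_5 = (-0.8932, -0.4497)
  (0,1): δ = 146.56°  ·
  (0,2): δ = 69.95°  ·
  (0,3): δ = 13.57°  ✓
  (0,4): δ = 84.39°  ·
  (0,5): δ = 144.85°  ·
  (1,2): δ = 103.39°  ·
  (1,3): δ = 19.87°  ·
  (1,4): δ = 50.95°  ·
  (1,5): δ = 111.41°  ·
  (2,3): δ = 96.48°  ·
  (2,4): δ = 25.66°  ·
  (2,5): δ = 34.80°  ·
  (3,4): δ = 109.18°  ·
  (3,5): δ = 48.72°  ·
  (4,5): δ = 119.54°  ·
antipodal pairs: 1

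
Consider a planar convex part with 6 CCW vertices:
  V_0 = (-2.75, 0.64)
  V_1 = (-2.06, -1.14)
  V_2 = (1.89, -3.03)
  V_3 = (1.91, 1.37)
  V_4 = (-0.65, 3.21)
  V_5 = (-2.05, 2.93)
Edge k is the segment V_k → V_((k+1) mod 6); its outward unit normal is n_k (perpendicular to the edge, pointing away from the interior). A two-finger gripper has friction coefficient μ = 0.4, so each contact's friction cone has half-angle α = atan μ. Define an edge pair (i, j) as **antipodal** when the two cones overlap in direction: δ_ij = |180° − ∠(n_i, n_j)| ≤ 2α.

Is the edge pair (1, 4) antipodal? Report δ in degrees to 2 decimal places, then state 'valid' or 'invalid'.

α = atan 0.4 = 21.80°;  2α = 43.60°
edge 1: e_1 = (+3.95, -1.89);  n_1 = (-0.4316, -0.9021)
edge 4: e_4 = (-1.40, -0.28);  n_4 = (-0.1961, +0.9806)
∠(n_1, n_4) = 143.12°
δ = |180° − 143.12°| = 36.88°
36.88° ≤ 2α = 43.60°  →  valid

δ = 36.88°, valid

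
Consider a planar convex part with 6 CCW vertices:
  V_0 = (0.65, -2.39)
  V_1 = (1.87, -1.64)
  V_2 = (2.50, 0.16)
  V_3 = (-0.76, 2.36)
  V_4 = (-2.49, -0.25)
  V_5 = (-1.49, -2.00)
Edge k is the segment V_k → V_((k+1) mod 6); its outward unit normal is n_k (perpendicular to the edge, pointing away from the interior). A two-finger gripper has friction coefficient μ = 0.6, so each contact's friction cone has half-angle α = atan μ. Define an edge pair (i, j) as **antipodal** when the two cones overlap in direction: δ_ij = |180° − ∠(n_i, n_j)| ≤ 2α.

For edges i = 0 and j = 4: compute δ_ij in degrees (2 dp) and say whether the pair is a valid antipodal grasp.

α = atan 0.6 = 30.96°;  2α = 61.93°
edge 0: e_0 = (+1.22, +0.75);  n_0 = (+0.5237, -0.8519)
edge 4: e_4 = (+1.00, -1.75);  n_4 = (-0.8682, -0.4961)
∠(n_0, n_4) = 91.84°
δ = |180° − 91.84°| = 88.16°
88.16° > 2α = 61.93°  →  invalid

δ = 88.16°, invalid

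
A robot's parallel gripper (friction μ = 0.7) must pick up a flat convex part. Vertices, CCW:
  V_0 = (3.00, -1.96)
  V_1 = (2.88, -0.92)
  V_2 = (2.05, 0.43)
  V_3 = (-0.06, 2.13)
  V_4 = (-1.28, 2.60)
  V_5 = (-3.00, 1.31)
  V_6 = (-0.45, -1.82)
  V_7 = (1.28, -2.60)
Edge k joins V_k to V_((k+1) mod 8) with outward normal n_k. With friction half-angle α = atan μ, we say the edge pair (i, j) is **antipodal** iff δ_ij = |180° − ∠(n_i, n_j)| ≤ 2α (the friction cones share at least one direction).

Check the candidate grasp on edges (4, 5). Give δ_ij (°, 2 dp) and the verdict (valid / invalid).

α = atan 0.7 = 34.99°;  2α = 69.98°
edge 4: e_4 = (-1.72, -1.29);  n_4 = (-0.6000, +0.8000)
edge 5: e_5 = (+2.55, -3.13);  n_5 = (-0.7753, -0.6316)
∠(n_4, n_5) = 92.30°
δ = |180° − 92.30°| = 87.70°
87.70° > 2α = 69.98°  →  invalid

δ = 87.70°, invalid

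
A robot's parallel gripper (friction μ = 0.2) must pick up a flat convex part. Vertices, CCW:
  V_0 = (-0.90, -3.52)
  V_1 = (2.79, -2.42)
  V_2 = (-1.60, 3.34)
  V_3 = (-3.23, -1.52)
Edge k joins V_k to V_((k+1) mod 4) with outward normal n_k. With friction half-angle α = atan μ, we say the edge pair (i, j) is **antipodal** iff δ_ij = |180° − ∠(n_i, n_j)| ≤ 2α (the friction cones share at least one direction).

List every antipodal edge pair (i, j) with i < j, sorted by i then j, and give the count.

count = 1; pairs: (1,3)

α = atan 0.2 = 11.31°;  2α = 22.62°
n_0 = (+0.2857, -0.9583)
n_1 = (+0.7953, +0.6062)
n_2 = (-0.9481, +0.3180)
n_3 = (-0.6513, -0.7588)
  (0,1): δ = 69.29°  ·
  (0,2): δ = 54.86°  ·
  (0,3): δ = 122.76°  ·
  (1,2): δ = 55.85°  ·
  (1,3): δ = 12.05°  ✓
  (2,3): δ = 112.10°  ·
antipodal pairs: 1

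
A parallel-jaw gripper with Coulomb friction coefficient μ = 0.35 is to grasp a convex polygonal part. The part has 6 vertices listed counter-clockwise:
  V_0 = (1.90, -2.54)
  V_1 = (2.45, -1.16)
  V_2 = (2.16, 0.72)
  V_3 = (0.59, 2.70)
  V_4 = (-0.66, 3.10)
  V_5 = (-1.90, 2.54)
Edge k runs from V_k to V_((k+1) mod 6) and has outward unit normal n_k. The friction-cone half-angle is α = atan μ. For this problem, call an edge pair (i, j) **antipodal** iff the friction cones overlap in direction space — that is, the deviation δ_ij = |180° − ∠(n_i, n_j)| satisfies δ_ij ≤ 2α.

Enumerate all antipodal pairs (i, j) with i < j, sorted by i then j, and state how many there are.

count = 3; pairs: (1,5), (2,5), (3,5)

α = atan 0.35 = 19.29°;  2α = 38.58°
n_0 = (+0.9289, -0.3702)
n_1 = (+0.9883, +0.1525)
n_2 = (+0.7836, +0.6213)
n_3 = (+0.3048, +0.9524)
n_4 = (-0.4116, +0.9114)
n_5 = (-0.8008, -0.5990)
  (0,1): δ = 149.50°  ·
  (0,2): δ = 119.86°  ·
  (0,3): δ = 86.01°  ·
  (0,4): δ = 43.97°  ·
  (0,5): δ = 58.53°  ·
  (1,2): δ = 150.36°  ·
  (1,3): δ = 116.51°  ·
  (1,4): δ = 74.46°  ·
  (1,5): δ = 28.03°  ✓
  (2,3): δ = 146.16°  ·
  (2,4): δ = 104.11°  ·
  (2,5): δ = 1.61°  ✓
  (3,4): δ = 137.95°  ·
  (3,5): δ = 35.46°  ✓
  (4,5): δ = 77.51°  ·
antipodal pairs: 3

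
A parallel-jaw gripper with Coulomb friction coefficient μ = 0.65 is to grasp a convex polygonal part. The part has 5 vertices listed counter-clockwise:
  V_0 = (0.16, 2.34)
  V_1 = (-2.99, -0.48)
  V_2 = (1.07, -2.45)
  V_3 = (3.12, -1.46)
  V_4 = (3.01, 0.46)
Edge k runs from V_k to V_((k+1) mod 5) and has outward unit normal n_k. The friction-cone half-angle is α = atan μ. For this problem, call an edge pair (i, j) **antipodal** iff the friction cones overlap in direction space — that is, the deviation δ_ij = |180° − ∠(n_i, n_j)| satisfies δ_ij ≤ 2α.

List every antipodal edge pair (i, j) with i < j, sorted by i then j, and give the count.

α = atan 0.65 = 33.02°;  2α = 66.05°
n_0 = (-0.6670, +0.7451)
n_1 = (-0.4365, -0.8997)
n_2 = (+0.4349, -0.9005)
n_3 = (+0.9984, +0.0572)
n_4 = (+0.5506, +0.8347)
  (0,1): δ = 67.72°  ·
  (0,2): δ = 16.06°  ✓
  (0,3): δ = 51.44°  ✓
  (0,4): δ = 104.75°  ·
  (1,2): δ = 128.34°  ·
  (1,3): δ = 60.84°  ✓
  (1,4): δ = 7.53°  ✓
  (2,3): δ = 112.50°  ·
  (2,4): δ = 59.19°  ✓
  (3,4): δ = 126.69°  ·
antipodal pairs: 5

count = 5; pairs: (0,2), (0,3), (1,3), (1,4), (2,4)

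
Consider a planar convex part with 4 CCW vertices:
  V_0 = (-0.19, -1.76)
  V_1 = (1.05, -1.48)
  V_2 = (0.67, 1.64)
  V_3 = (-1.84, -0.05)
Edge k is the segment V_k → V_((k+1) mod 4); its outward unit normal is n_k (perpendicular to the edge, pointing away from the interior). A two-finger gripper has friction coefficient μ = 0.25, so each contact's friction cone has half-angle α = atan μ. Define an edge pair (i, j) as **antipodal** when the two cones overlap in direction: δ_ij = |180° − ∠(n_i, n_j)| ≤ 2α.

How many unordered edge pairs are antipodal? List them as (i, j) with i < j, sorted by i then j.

α = atan 0.25 = 14.04°;  2α = 28.07°
n_0 = (+0.2203, -0.9754)
n_1 = (+0.9927, +0.1209)
n_2 = (-0.5585, +0.8295)
n_3 = (-0.7196, -0.6944)
  (0,1): δ = 95.78°  ·
  (0,2): δ = 21.23°  ✓
  (0,3): δ = 121.25°  ·
  (1,2): δ = 62.99°  ·
  (1,3): δ = 37.03°  ·
  (2,3): δ = 79.98°  ·
antipodal pairs: 1

count = 1; pairs: (0,2)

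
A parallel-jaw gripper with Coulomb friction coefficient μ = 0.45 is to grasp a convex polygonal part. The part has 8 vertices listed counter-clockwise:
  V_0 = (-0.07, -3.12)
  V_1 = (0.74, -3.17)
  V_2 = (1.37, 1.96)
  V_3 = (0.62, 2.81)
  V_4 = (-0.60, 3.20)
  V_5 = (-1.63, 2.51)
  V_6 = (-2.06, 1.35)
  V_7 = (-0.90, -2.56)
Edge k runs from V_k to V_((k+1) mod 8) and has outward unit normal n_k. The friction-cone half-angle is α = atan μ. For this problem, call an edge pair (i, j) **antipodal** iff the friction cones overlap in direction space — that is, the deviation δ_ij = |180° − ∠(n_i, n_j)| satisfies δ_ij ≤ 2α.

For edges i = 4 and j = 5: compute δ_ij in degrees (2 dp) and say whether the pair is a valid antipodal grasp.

α = atan 0.45 = 24.23°;  2α = 48.46°
edge 4: e_4 = (-1.03, -0.69);  n_4 = (-0.5566, +0.8308)
edge 5: e_5 = (-0.43, -1.16);  n_5 = (-0.9377, +0.3476)
∠(n_4, n_5) = 35.84°
δ = |180° − 35.84°| = 144.16°
144.16° > 2α = 48.46°  →  invalid

δ = 144.16°, invalid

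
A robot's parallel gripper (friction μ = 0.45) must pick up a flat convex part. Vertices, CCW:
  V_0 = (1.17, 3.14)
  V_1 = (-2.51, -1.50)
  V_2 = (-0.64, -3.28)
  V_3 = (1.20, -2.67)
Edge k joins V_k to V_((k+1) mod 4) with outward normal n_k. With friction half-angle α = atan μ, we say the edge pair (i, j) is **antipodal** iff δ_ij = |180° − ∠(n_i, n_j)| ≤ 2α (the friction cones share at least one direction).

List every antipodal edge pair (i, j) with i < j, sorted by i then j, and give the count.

α = atan 0.45 = 24.23°;  2α = 48.46°
n_0 = (-0.7835, +0.6214)
n_1 = (-0.6895, -0.7243)
n_2 = (+0.3147, -0.9492)
n_3 = (+1.0000, +0.0052)
  (0,1): δ = 95.17°  ·
  (0,2): δ = 33.24°  ✓
  (0,3): δ = 38.71°  ✓
  (1,2): δ = 118.07°  ·
  (1,3): δ = 46.12°  ✓
  (2,3): δ = 108.05°  ·
antipodal pairs: 3

count = 3; pairs: (0,2), (0,3), (1,3)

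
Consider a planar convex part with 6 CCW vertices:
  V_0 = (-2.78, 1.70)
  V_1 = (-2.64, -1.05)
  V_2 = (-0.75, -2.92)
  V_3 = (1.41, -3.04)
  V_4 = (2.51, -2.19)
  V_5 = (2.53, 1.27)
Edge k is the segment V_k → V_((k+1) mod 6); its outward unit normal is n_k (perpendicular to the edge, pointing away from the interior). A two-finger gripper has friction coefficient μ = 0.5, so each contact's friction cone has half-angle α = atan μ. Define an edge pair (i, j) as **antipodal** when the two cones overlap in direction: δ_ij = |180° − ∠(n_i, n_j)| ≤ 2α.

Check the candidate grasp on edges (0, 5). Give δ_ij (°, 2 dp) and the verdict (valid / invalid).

α = atan 0.5 = 26.57°;  2α = 53.13°
edge 0: e_0 = (+0.14, -2.75);  n_0 = (-0.9987, -0.0508)
edge 5: e_5 = (-5.31, +0.43);  n_5 = (+0.0807, +0.9967)
∠(n_0, n_5) = 97.54°
δ = |180° − 97.54°| = 82.46°
82.46° > 2α = 53.13°  →  invalid

δ = 82.46°, invalid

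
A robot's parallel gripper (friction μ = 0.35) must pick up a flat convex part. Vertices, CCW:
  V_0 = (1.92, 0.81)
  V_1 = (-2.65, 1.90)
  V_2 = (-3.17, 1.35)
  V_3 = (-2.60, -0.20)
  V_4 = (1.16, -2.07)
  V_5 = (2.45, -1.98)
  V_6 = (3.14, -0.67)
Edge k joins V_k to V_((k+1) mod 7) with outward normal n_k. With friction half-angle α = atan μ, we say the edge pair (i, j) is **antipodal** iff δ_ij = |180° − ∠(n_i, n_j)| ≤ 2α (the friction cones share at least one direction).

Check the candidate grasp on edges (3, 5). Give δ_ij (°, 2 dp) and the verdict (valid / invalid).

δ = 91.33°, invalid

α = atan 0.35 = 19.29°;  2α = 38.58°
edge 3: e_3 = (+3.76, -1.87);  n_3 = (-0.4453, -0.8954)
edge 5: e_5 = (+0.69, +1.31);  n_5 = (+0.8848, -0.4660)
∠(n_3, n_5) = 88.67°
δ = |180° − 88.67°| = 91.33°
91.33° > 2α = 38.58°  →  invalid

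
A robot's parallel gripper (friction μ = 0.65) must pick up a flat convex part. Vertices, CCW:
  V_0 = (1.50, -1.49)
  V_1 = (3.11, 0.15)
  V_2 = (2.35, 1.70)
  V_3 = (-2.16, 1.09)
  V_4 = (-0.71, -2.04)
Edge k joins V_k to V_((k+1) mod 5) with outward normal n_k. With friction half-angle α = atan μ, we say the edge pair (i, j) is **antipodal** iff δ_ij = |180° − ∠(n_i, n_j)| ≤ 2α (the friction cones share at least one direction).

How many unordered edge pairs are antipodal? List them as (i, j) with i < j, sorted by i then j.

α = atan 0.65 = 33.02°;  2α = 66.05°
n_0 = (+0.7136, -0.7005)
n_1 = (+0.8979, +0.4402)
n_2 = (-0.1340, +0.9910)
n_3 = (-0.9074, -0.4203)
n_4 = (+0.2415, -0.9704)
  (0,1): δ = 109.41°  ·
  (0,2): δ = 37.83°  ✓
  (0,3): δ = 69.33°  ·
  (0,4): δ = 148.45°  ·
  (1,2): δ = 108.42°  ·
  (1,3): δ = 1.26°  ✓
  (1,4): δ = 77.86°  ·
  (2,3): δ = 72.85°  ·
  (2,4): δ = 6.27°  ✓
  (3,4): δ = 100.88°  ·
antipodal pairs: 3

count = 3; pairs: (0,2), (1,3), (2,4)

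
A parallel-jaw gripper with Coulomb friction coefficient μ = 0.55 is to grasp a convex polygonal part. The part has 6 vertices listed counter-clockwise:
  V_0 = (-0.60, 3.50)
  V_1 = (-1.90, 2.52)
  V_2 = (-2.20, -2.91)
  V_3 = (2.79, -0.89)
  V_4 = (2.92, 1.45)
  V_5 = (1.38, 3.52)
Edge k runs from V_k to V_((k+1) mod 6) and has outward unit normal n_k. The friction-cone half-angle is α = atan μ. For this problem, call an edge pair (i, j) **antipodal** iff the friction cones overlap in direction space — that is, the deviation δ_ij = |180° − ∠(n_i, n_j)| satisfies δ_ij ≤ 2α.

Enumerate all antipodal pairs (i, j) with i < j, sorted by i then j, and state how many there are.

α = atan 0.55 = 28.81°;  2α = 57.62°
n_0 = (-0.6020, +0.7985)
n_1 = (-0.9985, +0.0552)
n_2 = (+0.3752, -0.9269)
n_3 = (+0.9985, -0.0555)
n_4 = (+0.8023, +0.5969)
n_5 = (-0.0101, +0.9999)
  (0,1): δ = 130.17°  ·
  (0,2): δ = 14.97°  ✓
  (0,3): δ = 49.81°  ✓
  (0,4): δ = 89.64°  ·
  (0,5): δ = 143.57°  ·
  (1,2): δ = 64.80°  ·
  (1,3): δ = 0.02°  ✓
  (1,4): δ = 39.81°  ✓
  (1,5): δ = 93.74°  ·
  (2,3): δ = 115.22°  ·
  (2,4): δ = 75.39°  ·
  (2,5): δ = 21.46°  ✓
  (3,4): δ = 140.17°  ·
  (3,5): δ = 86.24°  ·
  (4,5): δ = 126.07°  ·
antipodal pairs: 5

count = 5; pairs: (0,2), (0,3), (1,3), (1,4), (2,5)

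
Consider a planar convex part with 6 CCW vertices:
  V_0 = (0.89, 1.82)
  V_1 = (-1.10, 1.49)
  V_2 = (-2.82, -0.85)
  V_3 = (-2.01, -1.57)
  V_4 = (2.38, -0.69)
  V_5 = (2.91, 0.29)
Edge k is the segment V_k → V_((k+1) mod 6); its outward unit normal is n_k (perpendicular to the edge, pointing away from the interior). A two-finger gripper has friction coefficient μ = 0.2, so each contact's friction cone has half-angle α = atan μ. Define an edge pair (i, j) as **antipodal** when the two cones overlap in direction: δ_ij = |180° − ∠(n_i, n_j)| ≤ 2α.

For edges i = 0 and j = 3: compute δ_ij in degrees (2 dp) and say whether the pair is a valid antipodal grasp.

α = atan 0.2 = 11.31°;  2α = 22.62°
edge 0: e_0 = (-1.99, -0.33);  n_0 = (-0.1636, +0.9865)
edge 3: e_3 = (+4.39, +0.88);  n_3 = (+0.1965, -0.9805)
∠(n_0, n_3) = 178.08°
δ = |180° − 178.08°| = 1.92°
1.92° ≤ 2α = 22.62°  →  valid

δ = 1.92°, valid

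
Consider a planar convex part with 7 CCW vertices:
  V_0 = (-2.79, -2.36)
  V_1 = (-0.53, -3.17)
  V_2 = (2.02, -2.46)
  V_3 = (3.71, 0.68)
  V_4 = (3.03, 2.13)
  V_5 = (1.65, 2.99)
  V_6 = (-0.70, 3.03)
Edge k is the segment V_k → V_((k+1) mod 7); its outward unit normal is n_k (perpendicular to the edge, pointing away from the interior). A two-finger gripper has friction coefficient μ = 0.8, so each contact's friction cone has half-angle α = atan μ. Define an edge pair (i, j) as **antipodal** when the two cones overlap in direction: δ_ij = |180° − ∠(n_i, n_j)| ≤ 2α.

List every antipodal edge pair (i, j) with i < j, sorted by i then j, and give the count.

count = 9; pairs: (0,3), (0,4), (0,5), (1,4), (1,5), (1,6), (2,5), (2,6), (3,6)

α = atan 0.8 = 38.66°;  2α = 77.32°
n_0 = (-0.3374, -0.9414)
n_1 = (+0.2682, -0.9634)
n_2 = (+0.8806, -0.4739)
n_3 = (+0.9054, +0.4246)
n_4 = (+0.5289, +0.8487)
n_5 = (+0.0170, +0.9999)
n_6 = (-0.9324, +0.3615)
  (0,1): δ = 144.72°  ·
  (0,2): δ = 98.57°  ·
  (0,3): δ = 45.16°  ✓
  (0,4): δ = 12.21°  ✓
  (0,5): δ = 18.74°  ✓
  (0,6): δ = 88.52°  ·
  (1,2): δ = 133.85°  ·
  (1,3): δ = 80.43°  ·
  (1,4): δ = 47.49°  ✓
  (1,5): δ = 16.53°  ✓
  (1,6): δ = 53.25°  ✓
  (2,3): δ = 126.59°  ·
  (2,4): δ = 93.64°  ·
  (2,5): δ = 62.69°  ✓
  (2,6): δ = 7.10°  ✓
  (3,4): δ = 147.06°  ·
  (3,5): δ = 116.10°  ·
  (3,6): δ = 46.32°  ✓
  (4,5): δ = 149.04°  ·
  (4,6): δ = 79.26°  ·
  (5,6): δ = 110.22°  ·
antipodal pairs: 9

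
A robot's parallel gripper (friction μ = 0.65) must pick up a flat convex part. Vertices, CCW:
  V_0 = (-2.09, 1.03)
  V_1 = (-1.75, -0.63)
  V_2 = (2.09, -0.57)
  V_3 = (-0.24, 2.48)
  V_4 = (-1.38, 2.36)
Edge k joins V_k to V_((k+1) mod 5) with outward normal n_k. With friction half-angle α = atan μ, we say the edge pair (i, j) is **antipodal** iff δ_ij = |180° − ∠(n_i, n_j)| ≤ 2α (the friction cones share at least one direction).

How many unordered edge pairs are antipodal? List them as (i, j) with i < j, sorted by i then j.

α = atan 0.65 = 33.02°;  2α = 66.05°
n_0 = (-0.9797, -0.2007)
n_1 = (+0.0156, -0.9999)
n_2 = (+0.7947, +0.6071)
n_3 = (-0.1047, +0.9945)
n_4 = (-0.8822, +0.4709)
  (0,1): δ = 100.68°  ·
  (0,2): δ = 25.80°  ✓
  (0,3): δ = 84.43°  ·
  (0,4): δ = 140.33°  ·
  (1,2): δ = 53.52°  ✓
  (1,3): δ = 5.11°  ✓
  (1,4): δ = 61.01°  ✓
  (2,3): δ = 121.37°  ·
  (2,4): δ = 65.47°  ✓
  (3,4): δ = 124.10°  ·
antipodal pairs: 5

count = 5; pairs: (0,2), (1,2), (1,3), (1,4), (2,4)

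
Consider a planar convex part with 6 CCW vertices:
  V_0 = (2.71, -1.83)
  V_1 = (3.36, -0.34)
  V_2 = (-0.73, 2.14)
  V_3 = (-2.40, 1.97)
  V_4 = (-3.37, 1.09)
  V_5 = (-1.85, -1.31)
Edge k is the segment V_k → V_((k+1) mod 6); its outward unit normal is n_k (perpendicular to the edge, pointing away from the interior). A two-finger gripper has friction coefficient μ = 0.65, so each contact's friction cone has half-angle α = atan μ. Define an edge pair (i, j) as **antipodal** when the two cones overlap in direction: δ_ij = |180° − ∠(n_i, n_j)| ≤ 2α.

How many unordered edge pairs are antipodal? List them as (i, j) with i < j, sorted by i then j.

count = 8; pairs: (0,2), (0,3), (0,4), (1,4), (1,5), (2,4), (2,5), (3,5)

α = atan 0.65 = 33.02°;  2α = 66.05°
n_0 = (+0.9166, -0.3999)
n_1 = (+0.5185, +0.8551)
n_2 = (-0.1013, +0.9949)
n_3 = (-0.6719, +0.7406)
n_4 = (-0.8448, -0.5351)
n_5 = (-0.1133, -0.9936)
  (0,1): δ = 97.66°  ·
  (0,2): δ = 60.62°  ✓
  (0,3): δ = 24.22°  ✓
  (0,4): δ = 55.92°  ✓
  (0,5): δ = 107.06°  ·
  (1,2): δ = 142.96°  ·
  (1,3): δ = 106.55°  ·
  (1,4): δ = 26.42°  ✓
  (1,5): δ = 24.73°  ✓
  (2,3): δ = 143.60°  ·
  (2,4): δ = 63.47°  ✓
  (2,5): δ = 12.32°  ✓
  (3,4): δ = 99.87°  ·
  (3,5): δ = 48.72°  ✓
  (4,5): δ = 128.85°  ·
antipodal pairs: 8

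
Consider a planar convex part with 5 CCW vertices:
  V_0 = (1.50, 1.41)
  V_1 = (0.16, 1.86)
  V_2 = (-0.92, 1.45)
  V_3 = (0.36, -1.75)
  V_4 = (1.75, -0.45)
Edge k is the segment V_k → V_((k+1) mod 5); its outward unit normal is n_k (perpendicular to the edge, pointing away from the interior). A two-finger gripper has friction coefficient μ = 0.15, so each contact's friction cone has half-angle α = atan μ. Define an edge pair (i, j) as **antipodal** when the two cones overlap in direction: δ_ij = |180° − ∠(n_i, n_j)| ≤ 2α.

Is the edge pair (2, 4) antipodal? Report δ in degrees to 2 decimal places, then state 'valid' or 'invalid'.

δ = 14.15°, valid

α = atan 0.15 = 8.53°;  2α = 17.06°
edge 2: e_2 = (+1.28, -3.20);  n_2 = (-0.9285, -0.3714)
edge 4: e_4 = (-0.25, +1.86);  n_4 = (+0.9911, +0.1332)
∠(n_2, n_4) = 165.85°
δ = |180° − 165.85°| = 14.15°
14.15° ≤ 2α = 17.06°  →  valid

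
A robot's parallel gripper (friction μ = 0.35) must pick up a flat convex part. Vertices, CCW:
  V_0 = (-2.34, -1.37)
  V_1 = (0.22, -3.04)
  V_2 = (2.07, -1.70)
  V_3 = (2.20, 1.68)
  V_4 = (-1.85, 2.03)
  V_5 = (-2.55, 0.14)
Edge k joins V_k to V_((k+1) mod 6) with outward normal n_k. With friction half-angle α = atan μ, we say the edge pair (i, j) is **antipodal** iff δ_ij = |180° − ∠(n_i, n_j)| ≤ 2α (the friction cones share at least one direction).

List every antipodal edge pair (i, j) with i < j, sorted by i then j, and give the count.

count = 4; pairs: (0,3), (1,4), (2,4), (2,5)

α = atan 0.35 = 19.29°;  2α = 38.58°
n_0 = (-0.5464, -0.8375)
n_1 = (+0.5866, -0.8099)
n_2 = (+0.9993, -0.0384)
n_3 = (+0.0861, +0.9963)
n_4 = (-0.9377, +0.3473)
n_5 = (-0.9905, -0.1377)
  (0,1): δ = 110.97°  ·
  (0,2): δ = 59.08°  ·
  (0,3): δ = 28.18°  ✓
  (0,4): δ = 102.80°  ·
  (0,5): δ = 131.04°  ·
  (1,2): δ = 128.12°  ·
  (1,3): δ = 40.86°  ·
  (1,4): δ = 33.76°  ✓
  (1,5): δ = 62.00°  ·
  (2,3): δ = 92.74°  ·
  (2,4): δ = 18.12°  ✓
  (2,5): δ = 10.12°  ✓
  (3,4): δ = 105.38°  ·
  (3,5): δ = 77.14°  ·
  (4,5): δ = 151.76°  ·
antipodal pairs: 4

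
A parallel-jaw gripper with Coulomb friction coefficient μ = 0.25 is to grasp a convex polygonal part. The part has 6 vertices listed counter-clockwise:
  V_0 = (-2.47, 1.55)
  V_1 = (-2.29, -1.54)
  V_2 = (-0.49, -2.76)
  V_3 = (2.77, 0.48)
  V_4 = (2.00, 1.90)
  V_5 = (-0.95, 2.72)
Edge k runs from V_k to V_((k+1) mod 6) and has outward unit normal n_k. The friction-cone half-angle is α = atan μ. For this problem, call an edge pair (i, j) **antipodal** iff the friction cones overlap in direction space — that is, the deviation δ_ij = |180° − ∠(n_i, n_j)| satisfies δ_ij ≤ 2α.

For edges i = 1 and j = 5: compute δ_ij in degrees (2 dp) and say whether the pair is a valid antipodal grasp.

α = atan 0.25 = 14.04°;  2α = 28.07°
edge 1: e_1 = (+1.80, -1.22);  n_1 = (-0.5611, -0.8278)
edge 5: e_5 = (-1.52, -1.17);  n_5 = (-0.6100, +0.7924)
∠(n_1, n_5) = 108.28°
δ = |180° − 108.28°| = 71.72°
71.72° > 2α = 28.07°  →  invalid

δ = 71.72°, invalid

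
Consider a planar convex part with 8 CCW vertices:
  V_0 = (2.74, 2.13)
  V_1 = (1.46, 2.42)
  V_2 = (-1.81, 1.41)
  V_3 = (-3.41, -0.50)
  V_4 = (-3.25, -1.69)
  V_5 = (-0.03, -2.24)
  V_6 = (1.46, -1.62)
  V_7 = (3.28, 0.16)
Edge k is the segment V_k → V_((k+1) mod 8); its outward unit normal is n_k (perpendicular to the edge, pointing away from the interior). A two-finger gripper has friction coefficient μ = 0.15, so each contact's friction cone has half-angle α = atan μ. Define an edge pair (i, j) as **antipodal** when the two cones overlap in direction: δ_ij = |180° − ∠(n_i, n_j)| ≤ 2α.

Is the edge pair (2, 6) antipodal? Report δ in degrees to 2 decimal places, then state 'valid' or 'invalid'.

δ = 5.68°, valid

α = atan 0.15 = 8.53°;  2α = 17.06°
edge 2: e_2 = (-1.60, -1.91);  n_2 = (-0.7666, +0.6422)
edge 6: e_6 = (+1.82, +1.78);  n_6 = (+0.6992, -0.7149)
∠(n_2, n_6) = 174.32°
δ = |180° − 174.32°| = 5.68°
5.68° ≤ 2α = 17.06°  →  valid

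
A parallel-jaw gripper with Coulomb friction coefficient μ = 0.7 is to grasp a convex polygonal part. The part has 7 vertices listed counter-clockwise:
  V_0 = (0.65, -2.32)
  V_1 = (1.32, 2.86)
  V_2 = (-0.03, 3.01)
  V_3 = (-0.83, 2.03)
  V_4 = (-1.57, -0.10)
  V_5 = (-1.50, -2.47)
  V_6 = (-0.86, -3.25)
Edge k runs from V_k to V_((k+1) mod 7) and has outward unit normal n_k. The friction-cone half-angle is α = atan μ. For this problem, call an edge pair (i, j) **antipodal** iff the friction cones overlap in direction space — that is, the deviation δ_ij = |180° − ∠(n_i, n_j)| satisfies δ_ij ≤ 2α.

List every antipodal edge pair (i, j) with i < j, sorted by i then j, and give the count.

α = atan 0.7 = 34.99°;  2α = 69.98°
n_0 = (+0.9917, -0.1283)
n_1 = (+0.1104, +0.9939)
n_2 = (-0.7747, +0.6324)
n_3 = (-0.9446, +0.3282)
n_4 = (-0.9996, -0.0295)
n_5 = (-0.7731, -0.6343)
n_6 = (+0.5244, -0.8515)
  (0,1): δ = 88.97°  ·
  (0,2): δ = 31.86°  ✓
  (0,3): δ = 11.79°  ✓
  (0,4): δ = 9.06°  ✓
  (0,5): δ = 46.74°  ✓
  (0,6): δ = 129.00°  ·
  (1,2): δ = 122.89°  ·
  (1,3): δ = 102.82°  ·
  (1,4): δ = 81.97°  ·
  (1,5): δ = 44.29°  ✓
  (1,6): δ = 37.97°  ✓
  (2,3): δ = 159.93°  ·
  (2,4): δ = 139.08°  ·
  (2,5): δ = 101.41°  ·
  (2,6): δ = 19.15°  ✓
  (3,4): δ = 159.15°  ·
  (3,5): δ = 121.47°  ·
  (3,6): δ = 39.21°  ✓
  (4,5): δ = 142.32°  ·
  (4,6): δ = 60.06°  ✓
  (5,6): δ = 97.74°  ·
antipodal pairs: 9

count = 9; pairs: (0,2), (0,3), (0,4), (0,5), (1,5), (1,6), (2,6), (3,6), (4,6)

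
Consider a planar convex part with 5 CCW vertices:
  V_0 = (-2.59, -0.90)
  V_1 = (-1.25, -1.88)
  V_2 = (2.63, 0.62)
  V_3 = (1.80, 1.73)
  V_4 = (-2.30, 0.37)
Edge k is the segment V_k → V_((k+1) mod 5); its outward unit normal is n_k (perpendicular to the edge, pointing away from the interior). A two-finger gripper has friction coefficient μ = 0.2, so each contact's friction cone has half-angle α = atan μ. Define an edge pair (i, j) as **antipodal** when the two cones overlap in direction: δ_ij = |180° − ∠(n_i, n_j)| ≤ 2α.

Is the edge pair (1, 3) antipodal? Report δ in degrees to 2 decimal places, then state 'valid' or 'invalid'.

δ = 14.44°, valid

α = atan 0.2 = 11.31°;  2α = 22.62°
edge 1: e_1 = (+3.88, +2.50);  n_1 = (+0.5416, -0.8406)
edge 3: e_3 = (-4.10, -1.36);  n_3 = (-0.3148, +0.9491)
∠(n_1, n_3) = 165.56°
δ = |180° − 165.56°| = 14.44°
14.44° ≤ 2α = 22.62°  →  valid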